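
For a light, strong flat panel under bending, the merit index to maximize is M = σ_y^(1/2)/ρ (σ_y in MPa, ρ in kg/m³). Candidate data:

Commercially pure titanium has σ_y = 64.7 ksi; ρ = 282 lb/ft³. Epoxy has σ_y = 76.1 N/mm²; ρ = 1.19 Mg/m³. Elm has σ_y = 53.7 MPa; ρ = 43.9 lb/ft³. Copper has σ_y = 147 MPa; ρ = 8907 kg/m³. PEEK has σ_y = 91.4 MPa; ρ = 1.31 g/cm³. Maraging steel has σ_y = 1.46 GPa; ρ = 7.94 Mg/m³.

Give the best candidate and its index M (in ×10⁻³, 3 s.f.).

Convert each candidate to consistent units, then evaluate M:
  commercially pure titanium: σ_y = 446.1 MPa, ρ = 4517 kg/m³
  epoxy: σ_y = 76.10 MPa, ρ = 1190 kg/m³
  elm: σ_y = 53.70 MPa, ρ = 703.2 kg/m³
  copper: σ_y = 147.0 MPa, ρ = 8907 kg/m³
  PEEK: σ_y = 91.40 MPa, ρ = 1310 kg/m³
  maraging steel: σ_y = 1460 MPa, ρ = 7940 kg/m³
  elm: M = 10.4×10⁻³
  epoxy: M = 7.33×10⁻³
  PEEK: M = 7.30×10⁻³
  maraging steel: M = 4.81×10⁻³
  commercially pure titanium: M = 4.68×10⁻³
  copper: M = 1.36×10⁻³
Highest index: elm.

elm, M = 10.4×10⁻³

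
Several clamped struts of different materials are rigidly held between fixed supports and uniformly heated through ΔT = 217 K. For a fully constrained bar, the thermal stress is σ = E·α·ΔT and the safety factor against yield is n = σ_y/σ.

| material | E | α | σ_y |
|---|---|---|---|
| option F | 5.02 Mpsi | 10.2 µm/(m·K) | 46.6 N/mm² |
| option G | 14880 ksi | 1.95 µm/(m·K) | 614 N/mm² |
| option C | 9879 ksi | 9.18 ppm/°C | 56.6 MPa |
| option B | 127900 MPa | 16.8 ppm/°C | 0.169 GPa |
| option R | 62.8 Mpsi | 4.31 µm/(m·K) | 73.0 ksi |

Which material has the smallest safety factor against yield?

Per material, after unit conversion:
  option F: E = 34.61, α = 10.2, σ_y = 46.60 → σ = 76.6 MPa, n = 0.608
  option G: E = 102.6, α = 1.95, σ_y = 614.0 → σ = 43.4 MPa, n = 14.1
  option C: E = 68.11, α = 9.18, σ_y = 56.60 → σ = 136 MPa, n = 0.417
  option B: E = 127.9, α = 16.8, σ_y = 169.0 → σ = 466 MPa, n = 0.362
  option R: E = 433.0, α = 4.31, σ_y = 503.3 → σ = 405 MPa, n = 1.24
Option B has the lowest safety factor, n = 0.362.

option B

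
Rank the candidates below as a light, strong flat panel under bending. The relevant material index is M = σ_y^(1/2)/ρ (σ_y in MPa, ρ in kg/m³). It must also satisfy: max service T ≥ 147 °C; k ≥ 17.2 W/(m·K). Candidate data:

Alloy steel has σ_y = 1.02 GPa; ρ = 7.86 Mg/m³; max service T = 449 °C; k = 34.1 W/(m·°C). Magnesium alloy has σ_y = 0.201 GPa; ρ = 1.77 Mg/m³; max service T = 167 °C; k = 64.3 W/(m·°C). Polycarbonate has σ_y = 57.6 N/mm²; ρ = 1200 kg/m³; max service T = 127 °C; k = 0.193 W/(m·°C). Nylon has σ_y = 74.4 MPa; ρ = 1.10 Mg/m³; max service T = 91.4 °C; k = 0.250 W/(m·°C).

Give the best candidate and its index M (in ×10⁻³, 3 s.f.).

Screen on constraints: max service T ≥ 147 °C; k ≥ 17.2 W/(m·K). Survivors: alloy steel, magnesium alloy.
In SI units:
  alloy steel: σ_y = 1020 MPa, ρ = 7860 kg/m³
  magnesium alloy: σ_y = 201.0 MPa, ρ = 1770 kg/m³
  magnesium alloy: M = 8.01×10⁻³
  alloy steel: M = 4.06×10⁻³
Highest index: magnesium alloy.

magnesium alloy, M = 8.01×10⁻³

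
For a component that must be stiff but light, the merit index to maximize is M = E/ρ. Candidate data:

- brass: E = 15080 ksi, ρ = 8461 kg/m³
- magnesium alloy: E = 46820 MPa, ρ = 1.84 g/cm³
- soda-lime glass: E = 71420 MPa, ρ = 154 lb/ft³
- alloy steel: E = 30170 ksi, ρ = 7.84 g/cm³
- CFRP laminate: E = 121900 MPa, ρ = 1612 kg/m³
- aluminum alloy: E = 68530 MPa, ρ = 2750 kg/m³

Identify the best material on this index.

After converting to SI:
  brass: E = 104.0 GPa, ρ = 8461 kg/m³
  magnesium alloy: E = 46.82 GPa, ρ = 1840 kg/m³
  soda-lime glass: E = 71.42 GPa, ρ = 2467 kg/m³
  alloy steel: E = 208.0 GPa, ρ = 7840 kg/m³
  CFRP laminate: E = 121.9 GPa, ρ = 1612 kg/m³
  aluminum alloy: E = 68.53 GPa, ρ = 2750 kg/m³
  CFRP laminate: M = 75.6 MN·m/kg
  soda-lime glass: M = 29.0 MN·m/kg
  alloy steel: M = 26.5 MN·m/kg
  magnesium alloy: M = 25.4 MN·m/kg
  aluminum alloy: M = 24.9 MN·m/kg
  brass: M = 12.3 MN·m/kg
Highest index: CFRP laminate.

CFRP laminate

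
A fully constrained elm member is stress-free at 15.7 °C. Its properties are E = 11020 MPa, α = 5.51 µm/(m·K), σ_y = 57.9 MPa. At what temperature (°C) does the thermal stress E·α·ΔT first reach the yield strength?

E = 11020 MPa = 11.02 GPa.
E·α·ΔT = 57.90 MPa ⇒ ΔT = 57.90 / (11.02×10³ × 5.51×10⁻⁶) = 953.6 K.
T = 15.7 + 953.6 = 969.3 °C.

969 °C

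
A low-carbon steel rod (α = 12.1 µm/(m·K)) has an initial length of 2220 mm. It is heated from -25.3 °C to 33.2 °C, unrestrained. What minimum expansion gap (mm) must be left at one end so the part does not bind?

1.57 mm

ΔT = 33.2 − (-25.3) = 58.50 K.
ΔL = α·L₀·ΔT = 12.1×10⁻⁶ × 2220 mm × 58.50 K = 1.57 mm.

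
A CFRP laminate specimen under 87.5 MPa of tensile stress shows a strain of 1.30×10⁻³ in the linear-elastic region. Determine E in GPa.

E = σ/ε = 87.5 MPa / 1.30×10⁻³ = 67310 MPa = 67.3 GPa.

67.3 GPa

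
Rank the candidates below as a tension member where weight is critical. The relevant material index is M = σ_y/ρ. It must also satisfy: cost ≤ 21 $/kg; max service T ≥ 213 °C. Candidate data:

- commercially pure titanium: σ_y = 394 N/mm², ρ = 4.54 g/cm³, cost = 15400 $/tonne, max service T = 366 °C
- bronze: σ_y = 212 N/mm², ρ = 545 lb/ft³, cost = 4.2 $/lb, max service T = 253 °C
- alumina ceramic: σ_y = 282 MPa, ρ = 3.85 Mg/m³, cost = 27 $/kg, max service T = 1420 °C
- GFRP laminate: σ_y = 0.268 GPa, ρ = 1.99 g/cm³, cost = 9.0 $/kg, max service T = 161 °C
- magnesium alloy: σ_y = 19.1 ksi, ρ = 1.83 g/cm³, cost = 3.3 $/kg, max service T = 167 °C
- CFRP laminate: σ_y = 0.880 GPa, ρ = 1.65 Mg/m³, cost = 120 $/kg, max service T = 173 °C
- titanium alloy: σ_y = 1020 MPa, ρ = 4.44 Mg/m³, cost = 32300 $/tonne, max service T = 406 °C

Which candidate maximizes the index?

commercially pure titanium

Screen on constraints: cost ≤ 21 $/kg; max service T ≥ 213 °C. Survivors: commercially pure titanium, bronze.
Normalizing units and computing the index:
  commercially pure titanium: σ_y = 394.0 MPa, ρ = 4540 kg/m³
  bronze: σ_y = 212.0 MPa, ρ = 8730 kg/m³
  commercially pure titanium: M = 86.8 kN·m/kg
  bronze: M = 24.3 kN·m/kg
The maximum is for commercially pure titanium.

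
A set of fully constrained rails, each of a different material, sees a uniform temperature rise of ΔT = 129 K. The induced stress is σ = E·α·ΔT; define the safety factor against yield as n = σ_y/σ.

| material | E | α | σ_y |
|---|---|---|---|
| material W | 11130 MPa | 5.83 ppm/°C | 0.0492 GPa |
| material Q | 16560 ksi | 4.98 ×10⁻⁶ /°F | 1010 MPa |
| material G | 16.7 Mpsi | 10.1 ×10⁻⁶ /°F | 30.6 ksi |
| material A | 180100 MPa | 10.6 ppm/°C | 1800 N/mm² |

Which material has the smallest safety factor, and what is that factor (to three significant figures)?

With everything in SI (GPa, ×10⁻⁶/K, MPa):
  material W: E = 11.13, α = 5.83, σ_y = 49.20 → σ = 8.37 MPa, n = 5.88
  material Q: E = 114.2, α = 8.96, σ_y = 1010 → σ = 132 MPa, n = 7.65
  material G: E = 115.1, α = 18.2, σ_y = 211.0 → σ = 270 MPa, n = 0.781
  material A: E = 180.1, α = 10.6, σ_y = 1800 → σ = 246 MPa, n = 7.31
Smallest n: material G with n = 0.781.

material G, n = 0.781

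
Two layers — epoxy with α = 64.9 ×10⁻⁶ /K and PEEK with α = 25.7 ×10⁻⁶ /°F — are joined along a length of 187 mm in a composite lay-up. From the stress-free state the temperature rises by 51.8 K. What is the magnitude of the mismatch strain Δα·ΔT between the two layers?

PEEK: α = 25.7×10⁻⁶/°F × 9/5 = 46.3×10⁻⁶/K.
Δα = |64.9 − 46.3|×10⁻⁶/K = 18.6×10⁻⁶/K.
Mismatch strain = Δα·ΔT = 18.6×10⁻⁶ × 51.8 = 9.66×10⁻⁴.

9.66×10⁻⁴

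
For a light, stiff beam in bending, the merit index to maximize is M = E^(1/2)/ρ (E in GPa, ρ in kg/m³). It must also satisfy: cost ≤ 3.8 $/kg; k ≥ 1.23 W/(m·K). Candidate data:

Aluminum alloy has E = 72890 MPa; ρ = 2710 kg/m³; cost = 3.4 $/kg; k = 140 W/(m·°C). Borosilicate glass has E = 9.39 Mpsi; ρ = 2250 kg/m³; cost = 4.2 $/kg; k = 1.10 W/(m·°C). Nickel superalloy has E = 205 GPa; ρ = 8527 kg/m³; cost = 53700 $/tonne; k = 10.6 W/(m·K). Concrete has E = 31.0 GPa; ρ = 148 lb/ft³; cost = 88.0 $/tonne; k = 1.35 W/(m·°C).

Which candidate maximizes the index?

Screen on constraints: cost ≤ 3.8 $/kg; k ≥ 1.23 W/(m·K). Survivors: aluminum alloy, concrete.
Normalizing units and computing the index:
  aluminum alloy: E = 72.89 GPa, ρ = 2710 kg/m³
  concrete: E = 31.00 GPa, ρ = 2371 kg/m³
  aluminum alloy: M = 3.15×10⁻³
  concrete: M = 2.35×10⁻³
Highest index: aluminum alloy.

aluminum alloy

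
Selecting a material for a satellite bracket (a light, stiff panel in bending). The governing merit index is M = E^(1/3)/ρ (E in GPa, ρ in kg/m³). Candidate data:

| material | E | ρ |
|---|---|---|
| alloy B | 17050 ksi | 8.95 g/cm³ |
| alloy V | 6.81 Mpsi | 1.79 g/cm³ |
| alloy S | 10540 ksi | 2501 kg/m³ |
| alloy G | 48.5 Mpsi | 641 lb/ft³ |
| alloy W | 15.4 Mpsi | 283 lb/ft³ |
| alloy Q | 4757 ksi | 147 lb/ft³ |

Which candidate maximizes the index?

alloy V

In SI units:
  alloy B: E = 117.6 GPa, ρ = 8950 kg/m³
  alloy V: E = 46.95 GPa, ρ = 1790 kg/m³
  alloy S: E = 72.67 GPa, ρ = 2501 kg/m³
  alloy G: E = 334.4 GPa, ρ = 10270 kg/m³
  alloy W: E = 106.2 GPa, ρ = 4533 kg/m³
  alloy Q: E = 32.80 GPa, ρ = 2355 kg/m³
  alloy V: M = 2.02×10⁻³
  alloy S: M = 1.67×10⁻³
  alloy Q: M = 1.36×10⁻³
  alloy W: M = 1.04×10⁻³
  alloy G: M = 0.676×10⁻³
  alloy B: M = 0.547×10⁻³
Highest index: alloy V.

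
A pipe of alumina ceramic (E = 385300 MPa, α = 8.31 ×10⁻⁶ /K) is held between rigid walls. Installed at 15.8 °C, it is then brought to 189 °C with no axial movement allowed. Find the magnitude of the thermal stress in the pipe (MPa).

555 MPa

E = 385300 MPa = 385.3 GPa.
ΔT = 173.2 K. Constrained thermal stress σ = E·α·ΔT = 385.3×10³ MPa × 8.31×10⁻⁶ × 173.2 = 555 MPa (compressive).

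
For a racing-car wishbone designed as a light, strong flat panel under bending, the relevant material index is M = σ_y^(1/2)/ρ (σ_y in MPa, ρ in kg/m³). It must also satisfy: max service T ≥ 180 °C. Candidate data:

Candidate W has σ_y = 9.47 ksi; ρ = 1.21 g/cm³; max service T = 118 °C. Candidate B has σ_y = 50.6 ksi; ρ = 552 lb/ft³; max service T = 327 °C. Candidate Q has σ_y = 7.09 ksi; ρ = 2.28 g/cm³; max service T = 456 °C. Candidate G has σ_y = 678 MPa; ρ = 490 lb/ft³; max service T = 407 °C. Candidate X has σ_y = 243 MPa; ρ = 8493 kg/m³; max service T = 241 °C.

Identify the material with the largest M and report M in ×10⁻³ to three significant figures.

Screen on constraints: max service T ≥ 180 °C. Survivors: candidate B, candidate Q, candidate G, candidate X.
Normalizing units and computing the index:
  candidate B: σ_y = 348.9 MPa, ρ = 8842 kg/m³
  candidate Q: σ_y = 48.88 MPa, ρ = 2280 kg/m³
  candidate G: σ_y = 678.0 MPa, ρ = 7849 kg/m³
  candidate X: σ_y = 243.0 MPa, ρ = 8493 kg/m³
  candidate G: M = 3.32×10⁻³
  candidate Q: M = 3.07×10⁻³
  candidate B: M = 2.11×10⁻³
  candidate X: M = 1.84×10⁻³
Highest index: candidate G.

candidate G, M = 3.32×10⁻³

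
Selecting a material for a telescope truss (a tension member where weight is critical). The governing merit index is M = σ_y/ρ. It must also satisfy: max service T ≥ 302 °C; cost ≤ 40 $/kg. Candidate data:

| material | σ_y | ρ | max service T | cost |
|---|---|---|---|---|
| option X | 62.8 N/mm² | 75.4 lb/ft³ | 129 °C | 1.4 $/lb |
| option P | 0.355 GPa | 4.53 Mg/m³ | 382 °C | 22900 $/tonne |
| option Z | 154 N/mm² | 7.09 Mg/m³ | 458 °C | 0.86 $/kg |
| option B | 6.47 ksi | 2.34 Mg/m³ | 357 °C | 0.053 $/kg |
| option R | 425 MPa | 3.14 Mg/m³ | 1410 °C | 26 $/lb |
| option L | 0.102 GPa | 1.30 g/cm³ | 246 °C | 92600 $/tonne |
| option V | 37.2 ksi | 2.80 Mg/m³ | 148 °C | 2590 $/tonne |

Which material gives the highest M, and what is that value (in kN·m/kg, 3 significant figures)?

option P, M = 78.4 kN·m/kg

Screen on constraints: max service T ≥ 302 °C; cost ≤ 40 $/kg. Survivors: option P, option Z, option B.
In SI units:
  option P: σ_y = 355.0 MPa, ρ = 4530 kg/m³
  option Z: σ_y = 154.0 MPa, ρ = 7090 kg/m³
  option B: σ_y = 44.61 MPa, ρ = 2340 kg/m³
  option P: M = 78.4 kN·m/kg
  option Z: M = 21.7 kN·m/kg
  option B: M = 19.1 kN·m/kg
Option P ranks first.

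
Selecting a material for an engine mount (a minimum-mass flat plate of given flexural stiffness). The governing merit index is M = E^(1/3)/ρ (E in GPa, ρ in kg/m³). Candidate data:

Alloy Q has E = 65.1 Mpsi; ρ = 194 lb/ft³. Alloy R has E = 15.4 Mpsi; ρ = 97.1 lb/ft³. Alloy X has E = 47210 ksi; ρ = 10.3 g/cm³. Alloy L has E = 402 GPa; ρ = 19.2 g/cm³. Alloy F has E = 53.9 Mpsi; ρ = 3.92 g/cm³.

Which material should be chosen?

After converting to SI:
  alloy Q: E = 448.8 GPa, ρ = 3108 kg/m³
  alloy R: E = 106.2 GPa, ρ = 1555 kg/m³
  alloy X: E = 325.5 GPa, ρ = 10300 kg/m³
  alloy L: E = 402.0 GPa, ρ = 19200 kg/m³
  alloy F: E = 371.6 GPa, ρ = 3920 kg/m³
  alloy R: M = 3.04×10⁻³
  alloy Q: M = 2.46×10⁻³
  alloy F: M = 1.83×10⁻³
  alloy X: M = 0.668×10⁻³
  alloy L: M = 0.384×10⁻³
Alloy R has the largest M.

alloy R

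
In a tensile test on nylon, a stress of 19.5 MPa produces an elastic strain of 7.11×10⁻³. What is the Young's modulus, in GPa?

E = σ/ε = 19.5 MPa / 7.11×10⁻³ = 2743 MPa = 2.74 GPa.

2.74 GPa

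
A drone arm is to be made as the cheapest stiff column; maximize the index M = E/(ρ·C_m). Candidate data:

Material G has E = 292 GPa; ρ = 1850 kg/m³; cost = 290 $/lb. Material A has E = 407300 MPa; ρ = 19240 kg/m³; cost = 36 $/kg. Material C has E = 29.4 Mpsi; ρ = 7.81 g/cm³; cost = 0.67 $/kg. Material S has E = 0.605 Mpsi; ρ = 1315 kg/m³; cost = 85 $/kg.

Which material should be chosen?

Normalizing units and computing the index:
  material G: E = 292.0 GPa, ρ = 1850 kg/m³, cost = 639.3 $/kg
  material A: E = 407.3 GPa, ρ = 19240 kg/m³, cost = 36.00 $/kg
  material C: E = 202.7 GPa, ρ = 7810 kg/m³, cost = 0.6700 $/kg
  material S: E = 4.171 GPa, ρ = 1315 kg/m³, cost = 85.00 $/kg
  material C: M = 38.7 MN·m per $
  material A: M = 0.588 MN·m per $
  material G: M = 0.247 MN·m per $
  material S: M = 0.0373 MN·m per $
Material C ranks first.

material C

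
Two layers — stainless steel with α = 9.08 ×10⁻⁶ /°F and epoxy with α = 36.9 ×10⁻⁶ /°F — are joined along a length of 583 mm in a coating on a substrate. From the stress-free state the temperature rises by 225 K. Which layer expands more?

stainless steel: α = 9.08×10⁻⁶/°F × 9/5 = 16.3×10⁻⁶/K.
epoxy: α = 36.9×10⁻⁶/°F × 9/5 = 66.4×10⁻⁶/K.
α(stainless steel) = 16.3×10⁻⁶/K vs α(epoxy) = 66.4×10⁻⁶/K.
Higher α expands more for the same ΔT: epoxy.

epoxy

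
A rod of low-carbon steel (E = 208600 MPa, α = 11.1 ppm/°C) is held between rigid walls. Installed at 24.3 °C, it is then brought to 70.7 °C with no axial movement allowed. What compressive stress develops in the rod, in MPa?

E = 208600 MPa = 208.6 GPa.
ΔT = 46.40 K. Constrained thermal stress σ = E·α·ΔT = 208.6×10³ MPa × 11.1×10⁻⁶ × 46.40 = 107 MPa (compressive).

107 MPa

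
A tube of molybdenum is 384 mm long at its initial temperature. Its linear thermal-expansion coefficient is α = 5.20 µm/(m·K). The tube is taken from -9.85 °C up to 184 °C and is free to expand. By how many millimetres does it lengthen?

ΔT = 184 − (-9.85) = 193.8 K.
ΔL = α·L₀·ΔT = 5.20×10⁻⁶ × 384 mm × 193.8 K = 0.387 mm.

0.387 mm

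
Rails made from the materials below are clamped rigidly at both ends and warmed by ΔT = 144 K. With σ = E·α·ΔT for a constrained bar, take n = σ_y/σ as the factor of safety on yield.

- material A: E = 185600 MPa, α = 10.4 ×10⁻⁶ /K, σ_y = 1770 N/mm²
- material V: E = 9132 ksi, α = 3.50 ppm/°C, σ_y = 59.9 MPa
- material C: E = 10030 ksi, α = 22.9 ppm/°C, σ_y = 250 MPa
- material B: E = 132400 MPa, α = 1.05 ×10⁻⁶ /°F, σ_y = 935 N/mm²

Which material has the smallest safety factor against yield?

material C

With everything in SI (GPa, ×10⁻⁶/K, MPa):
  material A: E = 185.6, α = 10.4, σ_y = 1770 → σ = 278 MPa, n = 6.37
  material V: E = 62.96, α = 3.50, σ_y = 59.90 → σ = 31.7 MPa, n = 1.89
  material C: E = 69.15, α = 22.9, σ_y = 250.0 → σ = 228 MPa, n = 1.10
  material B: E = 132.4, α = 1.89, σ_y = 935.0 → σ = 36.0 MPa, n = 25.9
Smallest n: material C with n = 1.10.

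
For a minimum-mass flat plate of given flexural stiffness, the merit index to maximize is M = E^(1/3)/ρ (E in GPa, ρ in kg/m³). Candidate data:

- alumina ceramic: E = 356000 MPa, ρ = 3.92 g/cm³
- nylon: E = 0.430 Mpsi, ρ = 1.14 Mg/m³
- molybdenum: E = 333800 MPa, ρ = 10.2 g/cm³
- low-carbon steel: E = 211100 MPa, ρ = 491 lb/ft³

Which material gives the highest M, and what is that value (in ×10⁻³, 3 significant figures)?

alumina ceramic, M = 1.81×10⁻³

Convert each candidate to consistent units, then evaluate M:
  alumina ceramic: E = 356.0 GPa, ρ = 3920 kg/m³
  nylon: E = 2.965 GPa, ρ = 1140 kg/m³
  molybdenum: E = 333.8 GPa, ρ = 10200 kg/m³
  low-carbon steel: E = 211.1 GPa, ρ = 7865 kg/m³
  alumina ceramic: M = 1.81×10⁻³
  nylon: M = 1.26×10⁻³
  low-carbon steel: M = 0.757×10⁻³
  molybdenum: M = 0.680×10⁻³
Highest index: alumina ceramic.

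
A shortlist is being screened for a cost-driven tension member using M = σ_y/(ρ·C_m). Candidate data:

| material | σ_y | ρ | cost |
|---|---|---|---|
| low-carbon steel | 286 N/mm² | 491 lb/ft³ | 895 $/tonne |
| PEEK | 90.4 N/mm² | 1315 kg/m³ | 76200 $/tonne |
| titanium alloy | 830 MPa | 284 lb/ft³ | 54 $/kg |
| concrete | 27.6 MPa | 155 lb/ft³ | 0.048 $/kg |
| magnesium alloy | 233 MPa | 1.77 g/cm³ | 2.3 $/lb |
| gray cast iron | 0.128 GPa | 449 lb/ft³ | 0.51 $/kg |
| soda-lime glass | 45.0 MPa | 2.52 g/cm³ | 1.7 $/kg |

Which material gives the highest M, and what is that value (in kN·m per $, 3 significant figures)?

Convert each candidate to consistent units, then evaluate M:
  low-carbon steel: σ_y = 286.0 MPa, ρ = 7865 kg/m³, cost = 0.8950 $/kg
  PEEK: σ_y = 90.40 MPa, ρ = 1315 kg/m³, cost = 76.20 $/kg
  titanium alloy: σ_y = 830.0 MPa, ρ = 4549 kg/m³, cost = 54.00 $/kg
  concrete: σ_y = 27.60 MPa, ρ = 2483 kg/m³, cost = 0.04800 $/kg
  magnesium alloy: σ_y = 233.0 MPa, ρ = 1770 kg/m³, cost = 5.071 $/kg
  gray cast iron: σ_y = 128.0 MPa, ρ = 7192 kg/m³, cost = 0.5100 $/kg
  soda-lime glass: σ_y = 45.00 MPa, ρ = 2520 kg/m³, cost = 1.700 $/kg
  concrete: M = 232 kN·m per $
  low-carbon steel: M = 40.6 kN·m per $
  gray cast iron: M = 34.9 kN·m per $
  magnesium alloy: M = 26.0 kN·m per $
  soda-lime glass: M = 10.5 kN·m per $
  titanium alloy: M = 3.38 kN·m per $
  PEEK: M = 0.902 kN·m per $
The maximum is for concrete.

concrete, M = 232 kN·m per $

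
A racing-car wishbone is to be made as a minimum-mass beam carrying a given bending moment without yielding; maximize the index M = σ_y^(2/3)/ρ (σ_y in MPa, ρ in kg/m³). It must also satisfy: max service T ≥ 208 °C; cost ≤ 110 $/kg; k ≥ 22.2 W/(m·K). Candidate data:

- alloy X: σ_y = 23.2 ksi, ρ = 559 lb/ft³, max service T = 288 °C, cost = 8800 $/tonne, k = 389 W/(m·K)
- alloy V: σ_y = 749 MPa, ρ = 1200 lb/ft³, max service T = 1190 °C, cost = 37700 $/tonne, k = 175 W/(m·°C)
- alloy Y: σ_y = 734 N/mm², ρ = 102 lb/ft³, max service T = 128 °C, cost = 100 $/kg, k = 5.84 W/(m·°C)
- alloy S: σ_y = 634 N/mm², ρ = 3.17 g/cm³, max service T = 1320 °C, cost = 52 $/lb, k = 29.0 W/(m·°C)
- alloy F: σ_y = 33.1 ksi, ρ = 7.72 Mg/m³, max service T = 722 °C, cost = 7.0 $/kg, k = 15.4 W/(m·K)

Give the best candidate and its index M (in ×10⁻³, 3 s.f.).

Screen on constraints: max service T ≥ 208 °C; cost ≤ 110 $/kg; k ≥ 22.2 W/(m·K). Survivors: alloy X, alloy V.
Convert each candidate to consistent units, then evaluate M:
  alloy X: σ_y = 160.0 MPa, ρ = 8954 kg/m³
  alloy V: σ_y = 749.0 MPa, ρ = 19220 kg/m³
  alloy V: M = 4.29×10⁻³
  alloy X: M = 3.29×10⁻³
Alloy V ranks first.

alloy V, M = 4.29×10⁻³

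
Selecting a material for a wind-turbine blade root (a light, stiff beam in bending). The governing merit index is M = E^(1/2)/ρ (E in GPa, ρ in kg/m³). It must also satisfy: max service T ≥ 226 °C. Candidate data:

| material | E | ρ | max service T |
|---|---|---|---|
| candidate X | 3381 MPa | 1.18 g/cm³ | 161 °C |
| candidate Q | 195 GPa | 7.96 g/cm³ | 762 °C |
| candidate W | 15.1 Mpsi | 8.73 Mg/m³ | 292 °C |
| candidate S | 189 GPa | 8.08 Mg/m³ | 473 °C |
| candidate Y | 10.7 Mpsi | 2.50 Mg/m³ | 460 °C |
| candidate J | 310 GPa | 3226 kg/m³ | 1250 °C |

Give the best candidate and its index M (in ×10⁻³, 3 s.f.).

candidate J, M = 5.46×10⁻³

Screen on constraints: max service T ≥ 226 °C. Survivors: candidate Q, candidate W, candidate S, candidate Y, candidate J.
Normalizing units and computing the index:
  candidate Q: E = 195.0 GPa, ρ = 7960 kg/m³
  candidate W: E = 104.1 GPa, ρ = 8730 kg/m³
  candidate S: E = 189.0 GPa, ρ = 8080 kg/m³
  candidate Y: E = 73.77 GPa, ρ = 2500 kg/m³
  candidate J: E = 310.0 GPa, ρ = 3226 kg/m³
  candidate J: M = 5.46×10⁻³
  candidate Y: M = 3.44×10⁻³
  candidate Q: M = 1.75×10⁻³
  candidate S: M = 1.70×10⁻³
  candidate W: M = 1.17×10⁻³
The maximum is for candidate J.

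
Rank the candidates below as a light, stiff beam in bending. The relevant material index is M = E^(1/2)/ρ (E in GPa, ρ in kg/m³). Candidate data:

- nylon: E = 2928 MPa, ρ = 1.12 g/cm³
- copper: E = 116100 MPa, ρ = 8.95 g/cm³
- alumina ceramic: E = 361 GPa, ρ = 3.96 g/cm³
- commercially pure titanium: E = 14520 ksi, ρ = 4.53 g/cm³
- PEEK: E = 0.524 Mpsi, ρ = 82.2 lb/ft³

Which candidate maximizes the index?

Convert each candidate to consistent units, then evaluate M:
  nylon: E = 2.928 GPa, ρ = 1120 kg/m³
  copper: E = 116.1 GPa, ρ = 8950 kg/m³
  alumina ceramic: E = 361.0 GPa, ρ = 3960 kg/m³
  commercially pure titanium: E = 100.1 GPa, ρ = 4530 kg/m³
  PEEK: E = 3.613 GPa, ρ = 1317 kg/m³
  alumina ceramic: M = 4.80×10⁻³
  commercially pure titanium: M = 2.21×10⁻³
  nylon: M = 1.53×10⁻³
  PEEK: M = 1.44×10⁻³
  copper: M = 1.20×10⁻³
Highest index: alumina ceramic.

alumina ceramic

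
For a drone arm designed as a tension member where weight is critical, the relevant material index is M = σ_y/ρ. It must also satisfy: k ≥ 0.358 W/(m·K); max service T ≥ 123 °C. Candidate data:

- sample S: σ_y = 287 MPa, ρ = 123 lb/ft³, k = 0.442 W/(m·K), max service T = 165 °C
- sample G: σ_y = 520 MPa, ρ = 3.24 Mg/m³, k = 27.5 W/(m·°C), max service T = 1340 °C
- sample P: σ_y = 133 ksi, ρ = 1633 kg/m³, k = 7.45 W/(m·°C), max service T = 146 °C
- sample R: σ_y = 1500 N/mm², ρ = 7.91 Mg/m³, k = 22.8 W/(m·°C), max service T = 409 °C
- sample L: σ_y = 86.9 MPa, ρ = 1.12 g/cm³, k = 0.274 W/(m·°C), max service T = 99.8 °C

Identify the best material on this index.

sample P

Screen on constraints: k ≥ 0.358 W/(m·K); max service T ≥ 123 °C. Survivors: sample S, sample G, sample P, sample R.
Putting every candidate on a common basis:
  sample S: σ_y = 287.0 MPa, ρ = 1970 kg/m³
  sample G: σ_y = 520.0 MPa, ρ = 3240 kg/m³
  sample P: σ_y = 917.0 MPa, ρ = 1633 kg/m³
  sample R: σ_y = 1500 MPa, ρ = 7910 kg/m³
  sample P: M = 562 kN·m/kg
  sample R: M = 190 kN·m/kg
  sample G: M = 160 kN·m/kg
  sample S: M = 146 kN·m/kg
The maximum is for sample P.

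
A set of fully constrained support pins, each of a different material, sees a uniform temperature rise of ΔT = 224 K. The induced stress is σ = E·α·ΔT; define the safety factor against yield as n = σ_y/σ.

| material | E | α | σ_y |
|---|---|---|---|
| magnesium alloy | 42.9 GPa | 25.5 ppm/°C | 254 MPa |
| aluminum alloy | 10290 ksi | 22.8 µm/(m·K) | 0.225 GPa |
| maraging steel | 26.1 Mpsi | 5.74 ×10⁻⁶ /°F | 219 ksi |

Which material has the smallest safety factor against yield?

aluminum alloy

Per material, after unit conversion:
  magnesium alloy: E = 42.90, α = 25.5, σ_y = 254.0 → σ = 245 MPa, n = 1.04
  aluminum alloy: E = 70.95, α = 22.8, σ_y = 225.0 → σ = 362 MPa, n = 0.621
  maraging steel: E = 180.0, α = 10.3, σ_y = 1510 → σ = 416 MPa, n = 3.63
The minimum is aluminum alloy at n = 0.621.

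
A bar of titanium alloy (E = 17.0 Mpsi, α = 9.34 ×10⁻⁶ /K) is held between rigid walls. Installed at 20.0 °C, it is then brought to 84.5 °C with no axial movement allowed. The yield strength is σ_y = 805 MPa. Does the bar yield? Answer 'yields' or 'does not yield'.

E = 17.0 Mpsi = 117.2 GPa.
ΔT = 64.50 K. Constrained thermal stress σ = E·α·ΔT = 117.2×10³ MPa × 9.34×10⁻⁶ × 64.50 = 70.6 MPa (compressive).
Compare to σ_y = 805 MPa: σ < σ_y, so it does not yield.

does not yield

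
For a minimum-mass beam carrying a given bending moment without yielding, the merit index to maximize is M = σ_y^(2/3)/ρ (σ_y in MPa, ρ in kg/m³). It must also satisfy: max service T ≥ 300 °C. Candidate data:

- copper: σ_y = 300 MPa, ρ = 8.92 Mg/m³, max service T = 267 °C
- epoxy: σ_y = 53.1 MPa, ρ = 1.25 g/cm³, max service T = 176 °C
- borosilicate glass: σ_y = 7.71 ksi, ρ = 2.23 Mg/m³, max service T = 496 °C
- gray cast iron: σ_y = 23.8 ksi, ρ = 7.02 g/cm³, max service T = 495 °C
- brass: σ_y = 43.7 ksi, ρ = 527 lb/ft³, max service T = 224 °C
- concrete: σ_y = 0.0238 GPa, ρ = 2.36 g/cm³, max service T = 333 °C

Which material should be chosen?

borosilicate glass

Screen on constraints: max service T ≥ 300 °C. Survivors: borosilicate glass, gray cast iron, concrete.
Convert each candidate to consistent units, then evaluate M:
  borosilicate glass: σ_y = 53.16 MPa, ρ = 2230 kg/m³
  gray cast iron: σ_y = 164.1 MPa, ρ = 7020 kg/m³
  concrete: σ_y = 23.80 MPa, ρ = 2360 kg/m³
  borosilicate glass: M = 6.34×10⁻³
  gray cast iron: M = 4.27×10⁻³
  concrete: M = 3.51×10⁻³
The maximum is for borosilicate glass.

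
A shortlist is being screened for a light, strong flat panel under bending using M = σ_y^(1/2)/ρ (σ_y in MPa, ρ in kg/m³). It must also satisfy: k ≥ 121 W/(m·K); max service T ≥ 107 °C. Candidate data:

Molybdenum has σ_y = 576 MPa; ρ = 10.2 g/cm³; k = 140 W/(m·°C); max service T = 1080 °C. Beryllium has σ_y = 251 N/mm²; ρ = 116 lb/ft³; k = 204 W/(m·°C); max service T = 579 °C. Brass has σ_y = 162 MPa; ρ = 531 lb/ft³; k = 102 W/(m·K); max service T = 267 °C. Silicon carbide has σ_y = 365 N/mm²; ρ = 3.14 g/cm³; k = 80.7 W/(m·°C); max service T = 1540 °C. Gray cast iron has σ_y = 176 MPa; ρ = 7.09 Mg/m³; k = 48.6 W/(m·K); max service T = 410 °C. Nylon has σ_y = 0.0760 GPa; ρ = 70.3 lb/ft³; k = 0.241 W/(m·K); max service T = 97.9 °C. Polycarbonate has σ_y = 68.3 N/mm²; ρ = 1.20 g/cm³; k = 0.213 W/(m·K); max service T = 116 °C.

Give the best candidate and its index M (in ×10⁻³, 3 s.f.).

Screen on constraints: k ≥ 121 W/(m·K); max service T ≥ 107 °C. Survivors: molybdenum, beryllium.
After converting to SI:
  molybdenum: σ_y = 576.0 MPa, ρ = 10200 kg/m³
  beryllium: σ_y = 251.0 MPa, ρ = 1858 kg/m³
  beryllium: M = 8.53×10⁻³
  molybdenum: M = 2.35×10⁻³
Highest index: beryllium.

beryllium, M = 8.53×10⁻³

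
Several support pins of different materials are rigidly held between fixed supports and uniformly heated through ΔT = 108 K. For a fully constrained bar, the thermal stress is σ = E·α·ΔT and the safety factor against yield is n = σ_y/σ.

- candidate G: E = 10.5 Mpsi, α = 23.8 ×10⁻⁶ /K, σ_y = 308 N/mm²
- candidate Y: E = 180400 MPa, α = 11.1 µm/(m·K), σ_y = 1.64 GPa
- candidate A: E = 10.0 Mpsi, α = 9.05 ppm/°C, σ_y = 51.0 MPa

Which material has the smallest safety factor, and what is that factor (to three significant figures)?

candidate A, n = 0.757

In consistent units (E in GPa, α in ×10⁻⁶/K, σ_y in MPa):
  candidate G: E = 72.39, α = 23.8, σ_y = 308.0 → σ = 186 MPa, n = 1.66
  candidate Y: E = 180.4, α = 11.1, σ_y = 1640 → σ = 216 MPa, n = 7.58
  candidate A: E = 68.95, α = 9.05, σ_y = 51.00 → σ = 67.4 MPa, n = 0.757
Smallest n: candidate A with n = 0.757.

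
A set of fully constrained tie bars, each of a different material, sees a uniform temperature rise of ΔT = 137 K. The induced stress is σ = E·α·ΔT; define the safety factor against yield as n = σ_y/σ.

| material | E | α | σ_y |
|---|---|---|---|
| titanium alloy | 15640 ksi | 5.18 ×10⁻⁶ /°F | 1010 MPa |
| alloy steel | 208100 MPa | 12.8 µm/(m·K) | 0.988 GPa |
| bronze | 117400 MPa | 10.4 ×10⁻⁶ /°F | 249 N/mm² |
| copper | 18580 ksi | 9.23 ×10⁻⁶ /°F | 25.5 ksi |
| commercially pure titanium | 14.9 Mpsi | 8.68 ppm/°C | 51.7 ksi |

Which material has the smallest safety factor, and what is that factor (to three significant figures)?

copper, n = 0.603

Per material, after unit conversion:
  titanium alloy: E = 107.8, α = 9.32, σ_y = 1010 → σ = 138 MPa, n = 7.33
  alloy steel: E = 208.1, α = 12.8, σ_y = 988.0 → σ = 365 MPa, n = 2.71
  bronze: E = 117.4, α = 18.7, σ_y = 249.0 → σ = 301 MPa, n = 0.827
  copper: E = 128.1, α = 16.6, σ_y = 175.8 → σ = 292 MPa, n = 0.603
  commercially pure titanium: E = 102.7, α = 8.68, σ_y = 356.5 → σ = 122 MPa, n = 2.92
The minimum is copper at n = 0.603.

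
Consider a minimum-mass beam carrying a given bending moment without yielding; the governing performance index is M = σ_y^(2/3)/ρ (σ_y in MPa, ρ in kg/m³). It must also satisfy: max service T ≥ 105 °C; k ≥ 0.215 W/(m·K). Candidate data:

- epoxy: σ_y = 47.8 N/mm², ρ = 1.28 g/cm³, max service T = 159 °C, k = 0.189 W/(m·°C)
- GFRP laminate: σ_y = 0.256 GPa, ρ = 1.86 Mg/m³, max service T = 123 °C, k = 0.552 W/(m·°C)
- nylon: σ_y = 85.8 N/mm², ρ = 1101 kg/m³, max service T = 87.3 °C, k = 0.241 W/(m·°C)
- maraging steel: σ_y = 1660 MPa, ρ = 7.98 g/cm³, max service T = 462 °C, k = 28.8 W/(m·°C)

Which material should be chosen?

Screen on constraints: max service T ≥ 105 °C; k ≥ 0.215 W/(m·K). Survivors: GFRP laminate, maraging steel.
In SI units:
  GFRP laminate: σ_y = 256.0 MPa, ρ = 1860 kg/m³
  maraging steel: σ_y = 1660 MPa, ρ = 7980 kg/m³
  GFRP laminate: M = 21.7×10⁻³
  maraging steel: M = 17.6×10⁻³
GFRP laminate has the largest M.

GFRP laminate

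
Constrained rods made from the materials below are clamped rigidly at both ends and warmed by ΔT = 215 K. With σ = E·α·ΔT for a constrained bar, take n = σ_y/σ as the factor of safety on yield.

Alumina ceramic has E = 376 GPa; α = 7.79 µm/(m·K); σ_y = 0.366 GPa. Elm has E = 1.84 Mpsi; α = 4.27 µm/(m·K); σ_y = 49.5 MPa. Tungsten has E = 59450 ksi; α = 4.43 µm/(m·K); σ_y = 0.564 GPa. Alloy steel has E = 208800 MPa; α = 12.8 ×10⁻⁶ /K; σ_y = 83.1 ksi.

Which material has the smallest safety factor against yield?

alumina ceramic

With everything in SI (GPa, ×10⁻⁶/K, MPa):
  alumina ceramic: E = 376.0, α = 7.79, σ_y = 366.0 → σ = 630 MPa, n = 0.581
  elm: E = 12.69, α = 4.27, σ_y = 49.50 → σ = 11.6 MPa, n = 4.25
  tungsten: E = 409.9, α = 4.43, σ_y = 564.0 → σ = 390 MPa, n = 1.44
  alloy steel: E = 208.8, α = 12.8, σ_y = 573.0 → σ = 575 MPa, n = 0.997
The minimum is alumina ceramic at n = 0.581.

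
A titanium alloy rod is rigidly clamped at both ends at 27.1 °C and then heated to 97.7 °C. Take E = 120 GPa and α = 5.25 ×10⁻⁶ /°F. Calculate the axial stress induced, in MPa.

α = 5.25×10⁻⁶/°F × 9/5 = 9.45×10⁻⁶/K.
ΔT = 70.60 K. Constrained thermal stress σ = E·α·ΔT = 120.0×10³ MPa × 9.45×10⁻⁶ × 70.60 = 80.1 MPa (compressive).

80.1 MPa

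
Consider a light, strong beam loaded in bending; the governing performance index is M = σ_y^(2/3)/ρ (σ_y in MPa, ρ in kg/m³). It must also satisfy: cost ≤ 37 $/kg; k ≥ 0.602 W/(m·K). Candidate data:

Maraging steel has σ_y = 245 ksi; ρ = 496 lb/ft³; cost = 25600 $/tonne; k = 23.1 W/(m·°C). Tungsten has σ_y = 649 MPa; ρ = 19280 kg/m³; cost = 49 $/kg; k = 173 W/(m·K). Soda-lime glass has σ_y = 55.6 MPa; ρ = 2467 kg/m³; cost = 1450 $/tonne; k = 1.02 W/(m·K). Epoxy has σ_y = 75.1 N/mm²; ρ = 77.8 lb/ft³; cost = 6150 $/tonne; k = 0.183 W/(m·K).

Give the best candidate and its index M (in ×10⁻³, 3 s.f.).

maraging steel, M = 17.9×10⁻³

Screen on constraints: cost ≤ 37 $/kg; k ≥ 0.602 W/(m·K). Survivors: maraging steel, soda-lime glass.
Putting every candidate on a common basis:
  maraging steel: σ_y = 1689 MPa, ρ = 7945 kg/m³
  soda-lime glass: σ_y = 55.60 MPa, ρ = 2467 kg/m³
  maraging steel: M = 17.9×10⁻³
  soda-lime glass: M = 5.90×10⁻³
The maximum is for maraging steel.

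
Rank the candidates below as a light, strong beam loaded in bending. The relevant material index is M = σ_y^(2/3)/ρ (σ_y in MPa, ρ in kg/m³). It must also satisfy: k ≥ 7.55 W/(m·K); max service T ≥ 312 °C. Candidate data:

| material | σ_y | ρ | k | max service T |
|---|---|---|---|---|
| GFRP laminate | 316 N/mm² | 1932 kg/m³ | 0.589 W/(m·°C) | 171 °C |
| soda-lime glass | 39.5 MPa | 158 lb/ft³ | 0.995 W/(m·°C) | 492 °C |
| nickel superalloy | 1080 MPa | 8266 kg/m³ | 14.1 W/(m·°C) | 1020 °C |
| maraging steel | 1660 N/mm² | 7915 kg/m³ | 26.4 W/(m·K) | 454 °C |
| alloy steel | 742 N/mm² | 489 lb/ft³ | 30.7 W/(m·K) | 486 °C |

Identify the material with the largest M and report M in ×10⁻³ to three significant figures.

maraging steel, M = 17.7×10⁻³

Screen on constraints: k ≥ 7.55 W/(m·K); max service T ≥ 312 °C. Survivors: nickel superalloy, maraging steel, alloy steel.
Normalizing units and computing the index:
  nickel superalloy: σ_y = 1080 MPa, ρ = 8266 kg/m³
  maraging steel: σ_y = 1660 MPa, ρ = 7915 kg/m³
  alloy steel: σ_y = 742.0 MPa, ρ = 7833 kg/m³
  maraging steel: M = 17.7×10⁻³
  nickel superalloy: M = 12.7×10⁻³
  alloy steel: M = 10.5×10⁻³
Highest index: maraging steel.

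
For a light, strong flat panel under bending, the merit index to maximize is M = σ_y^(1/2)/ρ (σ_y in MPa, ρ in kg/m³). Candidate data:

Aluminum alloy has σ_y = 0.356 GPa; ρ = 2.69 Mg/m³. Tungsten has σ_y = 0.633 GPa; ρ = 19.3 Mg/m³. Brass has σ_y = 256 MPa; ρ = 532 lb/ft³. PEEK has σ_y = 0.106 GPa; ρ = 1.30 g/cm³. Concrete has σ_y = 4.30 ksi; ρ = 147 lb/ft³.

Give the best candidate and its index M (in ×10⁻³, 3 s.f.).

PEEK, M = 7.92×10⁻³

Normalizing units and computing the index:
  aluminum alloy: σ_y = 356.0 MPa, ρ = 2690 kg/m³
  tungsten: σ_y = 633.0 MPa, ρ = 19300 kg/m³
  brass: σ_y = 256.0 MPa, ρ = 8522 kg/m³
  PEEK: σ_y = 106.0 MPa, ρ = 1300 kg/m³
  concrete: σ_y = 29.65 MPa, ρ = 2355 kg/m³
  PEEK: M = 7.92×10⁻³
  aluminum alloy: M = 7.01×10⁻³
  concrete: M = 2.31×10⁻³
  brass: M = 1.88×10⁻³
  tungsten: M = 1.30×10⁻³
The maximum is for PEEK.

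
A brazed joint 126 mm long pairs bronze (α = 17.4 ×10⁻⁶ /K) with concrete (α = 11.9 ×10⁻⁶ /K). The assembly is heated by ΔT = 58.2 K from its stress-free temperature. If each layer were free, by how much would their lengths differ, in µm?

Δα = |17.4 − 11.9|×10⁻⁶/K = 5.50×10⁻⁶/K.
ΔL_mismatch = Δα·L·ΔT = 5.50×10⁻⁶ × 126.0 mm × 58.2 K = 40.3 µm.

40.3 µm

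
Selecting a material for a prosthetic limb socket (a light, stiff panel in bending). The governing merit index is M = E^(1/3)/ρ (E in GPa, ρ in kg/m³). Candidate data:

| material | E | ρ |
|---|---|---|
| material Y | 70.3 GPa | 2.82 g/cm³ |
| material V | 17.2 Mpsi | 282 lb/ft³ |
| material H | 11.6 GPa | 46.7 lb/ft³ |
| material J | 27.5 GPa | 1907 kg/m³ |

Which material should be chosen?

material H

Putting every candidate on a common basis:
  material Y: E = 70.30 GPa, ρ = 2820 kg/m³
  material V: E = 118.6 GPa, ρ = 4517 kg/m³
  material H: E = 11.60 GPa, ρ = 748.1 kg/m³
  material J: E = 27.50 GPa, ρ = 1907 kg/m³
  material H: M = 3.03×10⁻³
  material J: M = 1.58×10⁻³
  material Y: M = 1.46×10⁻³
  material V: M = 1.09×10⁻³
The maximum is for material H.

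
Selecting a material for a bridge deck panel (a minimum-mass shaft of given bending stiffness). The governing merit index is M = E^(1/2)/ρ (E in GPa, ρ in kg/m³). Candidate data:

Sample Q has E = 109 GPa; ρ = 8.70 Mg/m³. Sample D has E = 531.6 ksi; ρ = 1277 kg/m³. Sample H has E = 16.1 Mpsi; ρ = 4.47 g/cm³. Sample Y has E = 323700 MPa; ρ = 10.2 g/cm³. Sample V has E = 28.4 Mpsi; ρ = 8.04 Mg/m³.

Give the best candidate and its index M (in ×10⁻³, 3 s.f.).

sample H, M = 2.36×10⁻³

Normalizing units and computing the index:
  sample Q: E = 109.0 GPa, ρ = 8700 kg/m³
  sample D: E = 3.665 GPa, ρ = 1277 kg/m³
  sample H: E = 111.0 GPa, ρ = 4470 kg/m³
  sample Y: E = 323.7 GPa, ρ = 10200 kg/m³
  sample V: E = 195.8 GPa, ρ = 8040 kg/m³
  sample H: M = 2.36×10⁻³
  sample Y: M = 1.76×10⁻³
  sample V: M = 1.74×10⁻³
  sample D: M = 1.50×10⁻³
  sample Q: M = 1.20×10⁻³
Highest index: sample H.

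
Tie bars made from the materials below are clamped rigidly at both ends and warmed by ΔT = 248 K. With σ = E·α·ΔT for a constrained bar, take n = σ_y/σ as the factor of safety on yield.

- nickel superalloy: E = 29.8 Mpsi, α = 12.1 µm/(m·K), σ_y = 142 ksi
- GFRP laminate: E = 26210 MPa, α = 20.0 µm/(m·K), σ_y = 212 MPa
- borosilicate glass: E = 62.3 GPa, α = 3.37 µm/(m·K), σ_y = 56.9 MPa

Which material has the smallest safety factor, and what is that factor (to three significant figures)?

borosilicate glass, n = 1.09

Converting E to GPa, α to ×10⁻⁶/K, σ_y to MPa, then σ and n for each:
  nickel superalloy: E = 205.5, α = 12.1, σ_y = 979.1 → σ = 617 MPa, n = 1.59
  GFRP laminate: E = 26.21, α = 20.0, σ_y = 212.0 → σ = 130 MPa, n = 1.63
  borosilicate glass: E = 62.30, α = 3.37, σ_y = 56.90 → σ = 52.1 MPa, n = 1.09
Borosilicate glass has the lowest safety factor, n = 1.09.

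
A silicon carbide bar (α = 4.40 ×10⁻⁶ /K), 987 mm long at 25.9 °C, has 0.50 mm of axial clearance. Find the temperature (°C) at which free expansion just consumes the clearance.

141 °C

α·L₀·ΔT = 0.5 mm ⇒ ΔT = 0.5 / (4.40×10⁻⁶ × 987.0) = 115.1 K.
T = 25.9 + 115.1 = 141.0 °C.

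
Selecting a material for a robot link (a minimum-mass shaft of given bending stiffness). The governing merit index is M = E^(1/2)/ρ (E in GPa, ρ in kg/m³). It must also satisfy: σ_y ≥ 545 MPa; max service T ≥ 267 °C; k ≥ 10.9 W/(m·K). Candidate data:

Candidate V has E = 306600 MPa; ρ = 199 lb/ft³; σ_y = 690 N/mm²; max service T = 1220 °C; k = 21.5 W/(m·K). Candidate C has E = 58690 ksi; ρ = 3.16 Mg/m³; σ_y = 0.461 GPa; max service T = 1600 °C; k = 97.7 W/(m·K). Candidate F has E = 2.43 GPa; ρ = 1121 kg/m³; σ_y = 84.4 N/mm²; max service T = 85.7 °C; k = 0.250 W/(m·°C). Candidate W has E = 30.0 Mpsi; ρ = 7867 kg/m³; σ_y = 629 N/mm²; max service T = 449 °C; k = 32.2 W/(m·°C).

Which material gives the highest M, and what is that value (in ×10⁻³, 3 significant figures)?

candidate V, M = 5.49×10⁻³

Screen on constraints: σ_y ≥ 545 MPa; max service T ≥ 267 °C; k ≥ 10.9 W/(m·K). Survivors: candidate V, candidate W.
Convert each candidate to consistent units, then evaluate M:
  candidate V: E = 306.6 GPa, ρ = 3188 kg/m³
  candidate W: E = 206.8 GPa, ρ = 7867 kg/m³
  candidate V: M = 5.49×10⁻³
  candidate W: M = 1.83×10⁻³
Candidate V has the largest M.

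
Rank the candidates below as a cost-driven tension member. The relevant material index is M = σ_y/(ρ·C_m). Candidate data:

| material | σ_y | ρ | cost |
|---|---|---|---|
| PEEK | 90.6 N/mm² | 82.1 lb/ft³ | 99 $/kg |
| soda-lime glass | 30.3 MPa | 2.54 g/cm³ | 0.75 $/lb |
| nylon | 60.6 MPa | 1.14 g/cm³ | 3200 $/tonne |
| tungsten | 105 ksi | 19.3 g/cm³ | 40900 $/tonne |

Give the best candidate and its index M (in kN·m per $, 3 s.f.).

Normalizing units and computing the index:
  PEEK: σ_y = 90.60 MPa, ρ = 1315 kg/m³, cost = 99.00 $/kg
  soda-lime glass: σ_y = 30.30 MPa, ρ = 2540 kg/m³, cost = 1.653 $/kg
  nylon: σ_y = 60.60 MPa, ρ = 1140 kg/m³, cost = 3.200 $/kg
  tungsten: σ_y = 723.9 MPa, ρ = 19300 kg/m³, cost = 40.90 $/kg
  nylon: M = 16.6 kN·m per $
  soda-lime glass: M = 7.21 kN·m per $
  tungsten: M = 0.917 kN·m per $
  PEEK: M = 0.696 kN·m per $
The maximum is for nylon.

nylon, M = 16.6 kN·m per $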